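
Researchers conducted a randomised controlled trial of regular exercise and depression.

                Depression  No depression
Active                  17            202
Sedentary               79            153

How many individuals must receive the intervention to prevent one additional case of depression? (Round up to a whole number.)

Risk in treated group = 17/219 = 0.07763; risk in control = 79/232 = 0.34052.
Absolute risk reduction = 0.34052 − 0.07763 = 0.26289
NNT = 1 / ARR = 1 / 0.26289 = 3.804 → round up → 4

4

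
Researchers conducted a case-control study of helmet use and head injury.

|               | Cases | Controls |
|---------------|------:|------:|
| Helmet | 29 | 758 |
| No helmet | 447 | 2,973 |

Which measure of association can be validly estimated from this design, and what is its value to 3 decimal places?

0.254

Cells: a = 29, b = 758, c = 447, d = 2973.
This is a case-control study: participants were sampled on outcome status, so risks in the source population cannot be estimated directly — relative risk is not valid here. The odds ratio is the appropriate measure.
OR = (a·d)/(b·c) = (29 × 2973) / (758 × 447) = 86217 / 338826 = 0.25446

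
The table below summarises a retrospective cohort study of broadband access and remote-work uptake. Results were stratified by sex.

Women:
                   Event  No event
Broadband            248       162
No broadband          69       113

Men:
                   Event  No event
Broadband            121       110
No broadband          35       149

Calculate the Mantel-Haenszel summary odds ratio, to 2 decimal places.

OR_MH = Σ(aᵢdᵢ/nᵢ) / Σ(bᵢcᵢ/nᵢ), where nᵢ is the stratum total.
Stratum 1 (Women): n = 592; a·d/n = 248·113/592 = 47.3378; b·c/n = 162·69/592 = 18.8818
Stratum 2 (Men): n = 415; a·d/n = 121·149/415 = 43.4434; b·c/n = 110·35/415 = 9.2771
OR_MH = (47.3378 + 43.4434) / (18.8818 + 9.2771) = 90.7812 / 28.1589 = 3.22389

3.22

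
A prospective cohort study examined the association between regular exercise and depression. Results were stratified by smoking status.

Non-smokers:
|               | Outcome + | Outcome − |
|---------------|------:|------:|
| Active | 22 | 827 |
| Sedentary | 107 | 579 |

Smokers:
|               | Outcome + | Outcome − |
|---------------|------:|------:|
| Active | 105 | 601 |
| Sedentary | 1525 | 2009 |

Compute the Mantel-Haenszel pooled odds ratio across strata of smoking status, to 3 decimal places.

OR_MH = Σ(aᵢdᵢ/nᵢ) / Σ(bᵢcᵢ/nᵢ), where nᵢ is the stratum total.
Stratum 1 (Non-smokers): n = 1535; a·d/n = 22·579/1535 = 8.2984; b·c/n = 827·107/1535 = 57.6476
Stratum 2 (Smokers): n = 4240; a·d/n = 105·2009/4240 = 49.7512; b·c/n = 601·1525/4240 = 216.1616
OR_MH = (8.2984 + 49.7512) / (57.6476 + 216.1616) = 58.0496 / 273.8091 = 0.21201

0.212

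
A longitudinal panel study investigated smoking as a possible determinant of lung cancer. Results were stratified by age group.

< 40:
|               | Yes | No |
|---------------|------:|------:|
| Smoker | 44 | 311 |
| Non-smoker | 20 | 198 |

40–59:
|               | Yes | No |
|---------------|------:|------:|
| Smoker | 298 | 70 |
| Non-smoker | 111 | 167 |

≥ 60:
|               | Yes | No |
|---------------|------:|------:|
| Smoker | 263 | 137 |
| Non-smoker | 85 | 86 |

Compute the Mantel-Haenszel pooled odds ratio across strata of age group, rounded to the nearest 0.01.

3.05

OR_MH = Σ(aᵢdᵢ/nᵢ) / Σ(bᵢcᵢ/nᵢ), where nᵢ is the stratum total.
Stratum 1 (< 40): n = 573; a·d/n = 44·198/573 = 15.2042; b·c/n = 311·20/573 = 10.8551
Stratum 2 (40–59): n = 646; a·d/n = 298·167/646 = 77.0372; b·c/n = 70·111/646 = 12.0279
Stratum 3 (≥ 60): n = 571; a·d/n = 263·86/571 = 39.6112; b·c/n = 137·85/571 = 20.3940
OR_MH = (15.2042 + 77.0372 + 39.6112) / (10.8551 + 12.0279 + 20.3940) = 131.8525 / 43.2771 = 3.04671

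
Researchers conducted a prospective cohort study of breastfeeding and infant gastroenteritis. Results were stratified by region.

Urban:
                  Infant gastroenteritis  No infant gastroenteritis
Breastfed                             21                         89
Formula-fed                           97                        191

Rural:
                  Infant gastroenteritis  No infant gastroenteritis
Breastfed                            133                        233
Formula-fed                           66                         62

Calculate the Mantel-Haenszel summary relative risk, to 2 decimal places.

0.66

RR_MH = Σ(aᵢ·n₀ᵢ/nᵢ) / Σ(cᵢ·n₁ᵢ/nᵢ), with n₁ᵢ = aᵢ+bᵢ (exposed), n₀ᵢ = cᵢ+dᵢ (unexposed), nᵢ = n₁ᵢ+n₀ᵢ.
Stratum 1 (Urban): n₁ = 110, n₀ = 288, n = 398; a·n₀/n = 21·288/398 = 15.1960; c·n₁/n = 97·110/398 = 26.8090
Stratum 2 (Rural): n₁ = 366, n₀ = 128, n = 494; a·n₀/n = 133·128/494 = 34.4615; c·n₁/n = 66·366/494 = 48.8988
RR_MH = (15.1960 + 34.4615) / (26.8090 + 48.8988) = 49.6575 / 75.7078 = 0.65591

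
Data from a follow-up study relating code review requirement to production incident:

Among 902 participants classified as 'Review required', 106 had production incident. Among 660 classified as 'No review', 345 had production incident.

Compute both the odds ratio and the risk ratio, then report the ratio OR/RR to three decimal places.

0.541

From the description: a = 106, b = 796, c = 345, d = 315.
OR = (106·315)/(796·345) = 33390/274620 = 0.12159
Risk in exposed = 106/902 = 0.11752; risk in unexposed = 345/660 = 0.52273; RR = 0.22481
OR/RR = 0.12159 / 0.22481 = 0.54083
The outcome is not rare, so the OR lies further from 1 than the RR.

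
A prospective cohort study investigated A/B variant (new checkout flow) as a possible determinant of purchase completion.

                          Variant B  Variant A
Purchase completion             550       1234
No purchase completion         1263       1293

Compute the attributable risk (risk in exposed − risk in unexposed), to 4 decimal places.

Reading the table with exposure as columns: a = 550 (Variant B, case), b = 1263 (Variant B, non-case), c = 1234 (Variant A, case), d = 1293.
Risk in exposed = 550/1813 = 0.303365; risk in unexposed = 1234/2527 = 0.488326.
Risk difference = 0.303365 − 0.488326 = -0.184961

-0.1850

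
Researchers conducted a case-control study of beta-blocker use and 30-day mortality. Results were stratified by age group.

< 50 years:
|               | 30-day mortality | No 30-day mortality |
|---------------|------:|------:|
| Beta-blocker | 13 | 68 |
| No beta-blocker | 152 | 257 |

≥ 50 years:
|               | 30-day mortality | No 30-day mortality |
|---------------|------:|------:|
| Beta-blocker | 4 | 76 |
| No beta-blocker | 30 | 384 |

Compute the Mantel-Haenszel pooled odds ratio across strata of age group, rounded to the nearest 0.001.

0.386

OR_MH = Σ(aᵢdᵢ/nᵢ) / Σ(bᵢcᵢ/nᵢ), where nᵢ is the stratum total.
Stratum 1 (< 50 years): n = 490; a·d/n = 13·257/490 = 6.8184; b·c/n = 68·152/490 = 21.0939
Stratum 2 (≥ 50 years): n = 494; a·d/n = 4·384/494 = 3.1093; b·c/n = 76·30/494 = 4.6154
OR_MH = (6.8184 + 3.1093) / (21.0939 + 4.6154) = 9.9277 / 25.7093 = 0.38615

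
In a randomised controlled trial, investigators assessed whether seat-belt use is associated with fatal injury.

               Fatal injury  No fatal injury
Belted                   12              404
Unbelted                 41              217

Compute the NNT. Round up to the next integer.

8

Risk in treated group = 12/416 = 0.02885; risk in control = 41/258 = 0.15891.
Absolute risk reduction = 0.15891 − 0.02885 = 0.13007
NNT = 1 / ARR = 1 / 0.13007 = 7.688 → round up → 8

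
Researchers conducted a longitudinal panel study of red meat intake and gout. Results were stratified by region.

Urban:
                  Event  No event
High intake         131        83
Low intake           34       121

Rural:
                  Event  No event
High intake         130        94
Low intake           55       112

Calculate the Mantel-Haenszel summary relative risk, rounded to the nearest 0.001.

RR_MH = Σ(aᵢ·n₀ᵢ/nᵢ) / Σ(cᵢ·n₁ᵢ/nᵢ), with n₁ᵢ = aᵢ+bᵢ (exposed), n₀ᵢ = cᵢ+dᵢ (unexposed), nᵢ = n₁ᵢ+n₀ᵢ.
Stratum 1 (Urban): n₁ = 214, n₀ = 155, n = 369; a·n₀/n = 131·155/369 = 55.0271; c·n₁/n = 34·214/369 = 19.7182
Stratum 2 (Rural): n₁ = 224, n₀ = 167, n = 391; a·n₀/n = 130·167/391 = 55.5243; c·n₁/n = 55·224/391 = 31.5090
RR_MH = (55.0271 + 55.5243) / (19.7182 + 31.5090) = 110.5514 / 51.2271 = 2.15806

2.158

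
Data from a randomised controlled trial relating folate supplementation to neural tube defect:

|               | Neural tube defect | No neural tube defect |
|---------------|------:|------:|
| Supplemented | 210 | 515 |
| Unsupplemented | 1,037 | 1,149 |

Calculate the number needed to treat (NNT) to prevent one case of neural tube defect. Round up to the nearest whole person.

6

Risk in treated group = 210/725 = 0.28966; risk in control = 1037/2186 = 0.47438.
Absolute risk reduction = 0.47438 − 0.28966 = 0.18473
NNT = 1 / ARR = 1 / 0.18473 = 5.413 → round up → 6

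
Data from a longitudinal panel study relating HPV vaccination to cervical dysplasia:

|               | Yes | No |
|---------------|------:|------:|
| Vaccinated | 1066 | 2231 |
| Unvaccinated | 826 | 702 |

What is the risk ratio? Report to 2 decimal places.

0.60

Cells: a = 1066, b = 2231, c = 826, d = 702.
Risk in exposed = 1066/3297 = 0.32332; risk in unexposed = 826/1528 = 0.54058.
RR = 0.32332 / 0.54058 = 0.59811
The risk is 40% lower among the exposed than among the unexposed.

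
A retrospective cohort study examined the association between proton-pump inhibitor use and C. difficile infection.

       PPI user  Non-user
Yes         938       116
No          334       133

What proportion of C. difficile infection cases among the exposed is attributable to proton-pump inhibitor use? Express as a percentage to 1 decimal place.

Reading the table with exposure as columns: a = 938 (PPI user, case), b = 334 (PPI user, non-case), c = 116 (Non-user, case), d = 133.
Risk in exposed = 938/1272 = 0.73742; risk in unexposed = 116/249 = 0.46586.
RR = 0.73742/0.46586 = 1.58291
AR% = (RR − 1)/RR × 100 = (1.58291 − 1)/1.58291 × 100 = 36.8253%

36.8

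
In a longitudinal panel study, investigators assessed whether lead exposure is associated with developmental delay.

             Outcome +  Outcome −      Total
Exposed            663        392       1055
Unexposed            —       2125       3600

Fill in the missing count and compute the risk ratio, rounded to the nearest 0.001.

1.534

The missing cell is in the unexposed row: 3600 − 2125 = 1475.
So a = 663, b = 392, c = 1475, d = 2125.
RR = [a/(a+b)] / [c/(c+d)] = (663/1055) / (1475/3600) = 0.62844/0.40972 = 1.53381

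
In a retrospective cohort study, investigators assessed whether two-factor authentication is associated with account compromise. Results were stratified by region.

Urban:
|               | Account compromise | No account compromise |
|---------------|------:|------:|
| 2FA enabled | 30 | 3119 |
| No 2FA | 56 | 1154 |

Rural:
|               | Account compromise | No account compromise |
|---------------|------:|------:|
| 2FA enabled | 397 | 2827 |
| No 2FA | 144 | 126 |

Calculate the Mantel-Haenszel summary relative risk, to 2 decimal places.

RR_MH = Σ(aᵢ·n₀ᵢ/nᵢ) / Σ(cᵢ·n₁ᵢ/nᵢ), with n₁ᵢ = aᵢ+bᵢ (exposed), n₀ᵢ = cᵢ+dᵢ (unexposed), nᵢ = n₁ᵢ+n₀ᵢ.
Stratum 1 (Urban): n₁ = 3149, n₀ = 1210, n = 4359; a·n₀/n = 30·1210/4359 = 8.3276; c·n₁/n = 56·3149/4359 = 40.4552
Stratum 2 (Rural): n₁ = 3224, n₀ = 270, n = 3494; a·n₀/n = 397·270/3494 = 30.6783; c·n₁/n = 144·3224/3494 = 132.8724
RR_MH = (8.3276 + 30.6783) / (40.4552 + 132.8724) = 39.0059 / 173.3275 = 0.22504

0.23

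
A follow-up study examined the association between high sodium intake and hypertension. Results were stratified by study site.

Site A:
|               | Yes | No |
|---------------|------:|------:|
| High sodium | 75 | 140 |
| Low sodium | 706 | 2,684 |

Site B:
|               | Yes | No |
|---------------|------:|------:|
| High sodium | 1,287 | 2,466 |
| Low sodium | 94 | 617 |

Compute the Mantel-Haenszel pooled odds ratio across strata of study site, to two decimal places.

OR_MH = Σ(aᵢdᵢ/nᵢ) / Σ(bᵢcᵢ/nᵢ), where nᵢ is the stratum total.
Stratum 1 (Site A): n = 3605; a·d/n = 75·2684/3605 = 55.8391; b·c/n = 140·706/3605 = 27.4175
Stratum 2 (Site B): n = 4464; a·d/n = 1287·617/4464 = 177.8851; b·c/n = 2466·94/4464 = 51.9274
OR_MH = (55.8391 + 177.8851) / (27.4175 + 51.9274) = 233.7242 / 79.3449 = 2.94567

2.95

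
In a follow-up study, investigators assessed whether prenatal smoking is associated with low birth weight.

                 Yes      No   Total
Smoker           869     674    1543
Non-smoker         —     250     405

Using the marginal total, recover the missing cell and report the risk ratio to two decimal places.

1.47

The missing cell is in the unexposed row: 405 − 250 = 155.
So a = 869, b = 674, c = 155, d = 250.
RR = [a/(a+b)] / [c/(c+d)] = (869/1543) / (155/405) = 0.56319/0.38272 = 1.47156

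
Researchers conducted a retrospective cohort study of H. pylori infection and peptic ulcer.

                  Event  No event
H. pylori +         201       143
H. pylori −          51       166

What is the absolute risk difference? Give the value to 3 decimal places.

0.349

Cells: a = 201, b = 143, c = 51, d = 166.
Risk in exposed = 201/344 = 0.584302; risk in unexposed = 51/217 = 0.235023.
Risk difference = 0.584302 − 0.235023 = 0.349279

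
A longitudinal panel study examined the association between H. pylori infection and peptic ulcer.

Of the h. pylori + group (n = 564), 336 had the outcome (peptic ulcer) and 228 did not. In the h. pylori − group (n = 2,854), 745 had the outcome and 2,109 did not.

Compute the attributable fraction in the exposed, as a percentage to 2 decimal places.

From the description: a = 336, b = 228, c = 745, d = 2109.
Risk in exposed = 336/564 = 0.59574; risk in unexposed = 745/2854 = 0.26104.
RR = 0.59574/0.26104 = 2.28222
AR% = (RR − 1)/RR × 100 = (2.28222 − 1)/2.28222 × 100 = 56.1831%

56.18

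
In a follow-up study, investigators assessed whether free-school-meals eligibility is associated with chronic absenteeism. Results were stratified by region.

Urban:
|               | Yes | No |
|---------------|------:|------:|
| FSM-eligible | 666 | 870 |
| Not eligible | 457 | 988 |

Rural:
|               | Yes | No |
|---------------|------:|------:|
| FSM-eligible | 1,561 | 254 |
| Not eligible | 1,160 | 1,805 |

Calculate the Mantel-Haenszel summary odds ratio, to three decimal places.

4.155

OR_MH = Σ(aᵢdᵢ/nᵢ) / Σ(bᵢcᵢ/nᵢ), where nᵢ is the stratum total.
Stratum 1 (Urban): n = 2981; a·d/n = 666·988/2981 = 220.7340; b·c/n = 870·457/2981 = 133.3747
Stratum 2 (Rural): n = 4780; a·d/n = 1561·1805/4780 = 589.4571; b·c/n = 254·1160/4780 = 61.6402
OR_MH = (220.7340 + 589.4571) / (133.3747 + 61.6402) = 810.1911 / 195.0149 = 4.15451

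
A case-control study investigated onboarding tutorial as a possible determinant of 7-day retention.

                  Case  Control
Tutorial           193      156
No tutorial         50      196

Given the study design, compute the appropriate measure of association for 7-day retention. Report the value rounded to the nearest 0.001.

4.850

Cells: a = 193, b = 156, c = 50, d = 196.
This is a case-control study: participants were sampled on outcome status, so risks in the source population cannot be estimated directly — relative risk is not valid here. The odds ratio is the appropriate measure.
OR = (a·d)/(b·c) = (193 × 196) / (156 × 50) = 37828 / 7800 = 4.84974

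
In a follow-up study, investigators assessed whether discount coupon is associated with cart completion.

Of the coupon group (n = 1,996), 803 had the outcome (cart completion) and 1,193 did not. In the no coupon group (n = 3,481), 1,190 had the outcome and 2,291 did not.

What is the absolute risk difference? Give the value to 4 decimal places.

From the description: a = 803, b = 1193, c = 1190, d = 2291.
Risk in exposed = 803/1996 = 0.402305; risk in unexposed = 1190/3481 = 0.341856.
Risk difference = 0.402305 − 0.341856 = 0.060449

0.0604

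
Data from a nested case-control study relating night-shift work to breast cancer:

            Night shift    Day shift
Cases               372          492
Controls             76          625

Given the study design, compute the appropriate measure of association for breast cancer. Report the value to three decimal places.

6.218

Reading the table with exposure as columns: a = 372 (Night shift, case), b = 76 (Night shift, non-case), c = 492 (Day shift, case), d = 625.
This is a nested case-control study: participants were sampled on outcome status, so risks in the source population cannot be estimated directly — relative risk is not valid here. The odds ratio is the appropriate measure.
OR = (a·d)/(b·c) = (372 × 625) / (76 × 492) = 232500 / 37392 = 6.21791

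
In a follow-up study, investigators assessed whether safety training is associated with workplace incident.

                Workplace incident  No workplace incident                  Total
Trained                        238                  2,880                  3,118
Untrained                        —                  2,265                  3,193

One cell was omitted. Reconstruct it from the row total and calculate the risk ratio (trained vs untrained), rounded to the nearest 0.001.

0.263

The missing cell is in the unexposed row: 3193 − 2265 = 928.
So a = 238, b = 2880, c = 928, d = 2265.
RR = [a/(a+b)] / [c/(c+d)] = (238/3118) / (928/3193) = 0.07633/0.29064 = 0.26263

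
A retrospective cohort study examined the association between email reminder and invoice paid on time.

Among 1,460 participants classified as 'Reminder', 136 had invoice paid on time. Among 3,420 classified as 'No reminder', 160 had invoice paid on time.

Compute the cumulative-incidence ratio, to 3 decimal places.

From the description: a = 136, b = 1324, c = 160, d = 3260.
Risk in exposed = 136/1460 = 0.09315; risk in unexposed = 160/3420 = 0.04678.
RR = 0.09315 / 0.04678 = 1.99110
The risk among the exposed is 1.99 times that among the unexposed.

1.991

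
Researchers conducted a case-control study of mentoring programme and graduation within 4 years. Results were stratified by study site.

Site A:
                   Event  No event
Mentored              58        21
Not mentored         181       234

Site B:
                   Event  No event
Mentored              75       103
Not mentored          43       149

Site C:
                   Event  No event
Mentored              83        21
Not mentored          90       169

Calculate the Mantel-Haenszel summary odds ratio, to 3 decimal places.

OR_MH = Σ(aᵢdᵢ/nᵢ) / Σ(bᵢcᵢ/nᵢ), where nᵢ is the stratum total.
Stratum 1 (Site A): n = 494; a·d/n = 58·234/494 = 27.4737; b·c/n = 21·181/494 = 7.6943
Stratum 2 (Site B): n = 370; a·d/n = 75·149/370 = 30.2027; b·c/n = 103·43/370 = 11.9703
Stratum 3 (Site C): n = 363; a·d/n = 83·169/363 = 38.6419; b·c/n = 21·90/363 = 5.2066
OR_MH = (27.4737 + 30.2027 + 38.6419) / (7.6943 + 11.9703 + 5.2066) = 96.3183 / 24.8712 = 3.87268

3.873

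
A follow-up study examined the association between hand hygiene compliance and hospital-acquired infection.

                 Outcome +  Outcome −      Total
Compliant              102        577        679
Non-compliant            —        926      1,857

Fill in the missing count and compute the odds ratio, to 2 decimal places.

0.18

The missing cell is in the unexposed row: 1857 − 926 = 931.
So a = 102, b = 577, c = 931, d = 926.
OR = (a·d)/(b·c) = (102 × 926) / (577 × 931) = 94452 / 537187 = 0.17583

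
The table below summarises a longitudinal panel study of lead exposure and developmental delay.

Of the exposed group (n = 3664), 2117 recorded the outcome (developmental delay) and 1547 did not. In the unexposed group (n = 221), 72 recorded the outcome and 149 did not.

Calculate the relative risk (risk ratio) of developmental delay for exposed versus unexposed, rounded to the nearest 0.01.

From the description: a = 2117, b = 1547, c = 72, d = 149.
Risk in exposed = 2117/3664 = 0.57778; risk in unexposed = 72/221 = 0.32579.
RR = 0.57778 / 0.32579 = 1.77348
The risk among the exposed is 1.77 times that among the unexposed.

1.77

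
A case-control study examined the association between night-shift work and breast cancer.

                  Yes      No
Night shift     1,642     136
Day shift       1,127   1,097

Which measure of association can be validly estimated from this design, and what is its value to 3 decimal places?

Cells: a = 1642, b = 136, c = 1127, d = 1097.
This is a case-control study: participants were sampled on outcome status, so risks in the source population cannot be estimated directly — relative risk is not valid here. The odds ratio is the appropriate measure.
OR = (a·d)/(b·c) = (1642 × 1097) / (136 × 1127) = 1801274 / 153272 = 11.75214

11.752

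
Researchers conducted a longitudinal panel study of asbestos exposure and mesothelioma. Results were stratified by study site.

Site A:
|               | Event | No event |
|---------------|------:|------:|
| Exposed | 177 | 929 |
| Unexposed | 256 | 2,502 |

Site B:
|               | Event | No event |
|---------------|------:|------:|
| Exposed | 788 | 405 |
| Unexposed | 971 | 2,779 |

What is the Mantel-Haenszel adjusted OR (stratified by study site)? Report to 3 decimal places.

OR_MH = Σ(aᵢdᵢ/nᵢ) / Σ(bᵢcᵢ/nᵢ), where nᵢ is the stratum total.
Stratum 1 (Site A): n = 3864; a·d/n = 177·2502/3864 = 114.6102; b·c/n = 929·256/3864 = 61.5487
Stratum 2 (Site B): n = 4943; a·d/n = 788·2779/4943 = 443.0208; b·c/n = 405·971/4943 = 79.5580
OR_MH = (114.6102 + 443.0208) / (61.5487 + 79.5580) = 557.6311 / 141.1066 = 3.95184

3.952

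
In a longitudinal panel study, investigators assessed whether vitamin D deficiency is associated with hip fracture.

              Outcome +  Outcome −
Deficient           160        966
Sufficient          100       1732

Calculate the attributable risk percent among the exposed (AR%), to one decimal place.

Cells: a = 160, b = 966, c = 100, d = 1732.
Risk in exposed = 160/1126 = 0.14210; risk in unexposed = 100/1832 = 0.05459.
RR = 0.14210/0.05459 = 2.60320
AR% = (RR − 1)/RR × 100 = (2.60320 − 1)/2.60320 × 100 = 61.5857%

61.6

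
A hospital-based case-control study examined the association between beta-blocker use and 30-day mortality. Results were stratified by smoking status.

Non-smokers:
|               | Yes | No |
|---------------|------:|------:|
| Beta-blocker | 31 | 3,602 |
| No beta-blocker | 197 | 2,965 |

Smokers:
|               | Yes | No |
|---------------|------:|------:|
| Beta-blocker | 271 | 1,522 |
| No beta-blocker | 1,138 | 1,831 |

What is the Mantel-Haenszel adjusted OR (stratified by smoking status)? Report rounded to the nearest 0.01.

OR_MH = Σ(aᵢdᵢ/nᵢ) / Σ(bᵢcᵢ/nᵢ), where nᵢ is the stratum total.
Stratum 1 (Non-smokers): n = 6795; a·d/n = 31·2965/6795 = 13.5269; b·c/n = 3602·197/6795 = 104.4288
Stratum 2 (Smokers): n = 4762; a·d/n = 271·1831/4762 = 104.2001; b·c/n = 1522·1138/4762 = 363.7203
OR_MH = (13.5269 + 104.2001) / (104.4288 + 363.7203) = 117.7270 / 468.1491 = 0.25147

0.25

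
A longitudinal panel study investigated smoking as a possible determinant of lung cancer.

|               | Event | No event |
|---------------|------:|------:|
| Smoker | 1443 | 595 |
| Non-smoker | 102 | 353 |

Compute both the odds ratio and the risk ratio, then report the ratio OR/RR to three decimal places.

2.657

Cells: a = 1443, b = 595, c = 102, d = 353.
OR = (1443·353)/(595·102) = 509379/60690 = 8.39313
Risk in exposed = 1443/2038 = 0.70805; risk in unexposed = 102/455 = 0.22418; RR = 3.15845
OR/RR = 8.39313 / 3.15845 = 2.65736
The outcome is not rare, so the OR lies further from 1 than the RR.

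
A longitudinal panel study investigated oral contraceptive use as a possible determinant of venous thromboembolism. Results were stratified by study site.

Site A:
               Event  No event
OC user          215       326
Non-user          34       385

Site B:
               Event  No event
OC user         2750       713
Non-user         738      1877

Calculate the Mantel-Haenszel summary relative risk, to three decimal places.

2.905

RR_MH = Σ(aᵢ·n₀ᵢ/nᵢ) / Σ(cᵢ·n₁ᵢ/nᵢ), with n₁ᵢ = aᵢ+bᵢ (exposed), n₀ᵢ = cᵢ+dᵢ (unexposed), nᵢ = n₁ᵢ+n₀ᵢ.
Stratum 1 (Site A): n₁ = 541, n₀ = 419, n = 960; a·n₀/n = 215·419/960 = 93.8385; c·n₁/n = 34·541/960 = 19.1604
Stratum 2 (Site B): n₁ = 3463, n₀ = 2615, n = 6078; a·n₀/n = 2750·2615/6078 = 1183.1606; c·n₁/n = 738·3463/6078 = 420.4827
RR_MH = (93.8385 + 1183.1606) / (19.1604 + 420.4827) = 1276.9991 / 439.6431 = 2.90463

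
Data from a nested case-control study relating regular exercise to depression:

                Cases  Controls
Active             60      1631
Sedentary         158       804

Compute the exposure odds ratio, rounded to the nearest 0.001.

0.187

Cells: a = 60, b = 1631, c = 158, d = 804.
OR = (a·d)/(b·c) = (60 × 804) / (1631 × 158) = 48240 / 257698 = 0.18720
Exposure is associated with lower odds of depression (OR = 0.19 < 1).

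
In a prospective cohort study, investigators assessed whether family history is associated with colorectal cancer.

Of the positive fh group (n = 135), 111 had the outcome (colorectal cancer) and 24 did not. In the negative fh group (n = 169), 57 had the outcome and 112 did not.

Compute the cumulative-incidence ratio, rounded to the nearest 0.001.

From the description: a = 111, b = 24, c = 57, d = 112.
Risk in exposed = 111/135 = 0.82222; risk in unexposed = 57/169 = 0.33728.
RR = 0.82222 / 0.33728 = 2.43782
The risk among the exposed is 2.44 times that among the unexposed.

2.438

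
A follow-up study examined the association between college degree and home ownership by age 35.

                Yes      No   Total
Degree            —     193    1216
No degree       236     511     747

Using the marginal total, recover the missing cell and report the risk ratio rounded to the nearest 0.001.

2.663

The missing cell is in the exposed row: 1216 − 193 = 1023.
So a = 1023, b = 193, c = 236, d = 511.
RR = [a/(a+b)] / [c/(c+d)] = (1023/1216) / (236/747) = 0.84128/0.31593 = 2.66287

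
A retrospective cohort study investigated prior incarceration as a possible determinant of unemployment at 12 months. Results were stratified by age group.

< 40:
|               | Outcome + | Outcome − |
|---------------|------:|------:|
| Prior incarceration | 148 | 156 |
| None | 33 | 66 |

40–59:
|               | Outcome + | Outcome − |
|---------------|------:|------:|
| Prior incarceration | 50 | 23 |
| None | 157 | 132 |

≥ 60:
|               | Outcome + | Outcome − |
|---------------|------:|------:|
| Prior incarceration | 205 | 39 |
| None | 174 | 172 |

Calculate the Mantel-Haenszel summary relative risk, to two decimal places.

RR_MH = Σ(aᵢ·n₀ᵢ/nᵢ) / Σ(cᵢ·n₁ᵢ/nᵢ), with n₁ᵢ = aᵢ+bᵢ (exposed), n₀ᵢ = cᵢ+dᵢ (unexposed), nᵢ = n₁ᵢ+n₀ᵢ.
Stratum 1 (< 40): n₁ = 304, n₀ = 99, n = 403; a·n₀/n = 148·99/403 = 36.3573; c·n₁/n = 33·304/403 = 24.8933
Stratum 2 (40–59): n₁ = 73, n₀ = 289, n = 362; a·n₀/n = 50·289/362 = 39.9171; c·n₁/n = 157·73/362 = 31.6602
Stratum 3 (≥ 60): n₁ = 244, n₀ = 346, n = 590; a·n₀/n = 205·346/590 = 120.2203; c·n₁/n = 174·244/590 = 71.9593
RR_MH = (36.3573 + 39.9171 + 120.2203) / (24.8933 + 31.6602 + 71.9593) = 196.4948 / 128.5128 = 1.52899

1.53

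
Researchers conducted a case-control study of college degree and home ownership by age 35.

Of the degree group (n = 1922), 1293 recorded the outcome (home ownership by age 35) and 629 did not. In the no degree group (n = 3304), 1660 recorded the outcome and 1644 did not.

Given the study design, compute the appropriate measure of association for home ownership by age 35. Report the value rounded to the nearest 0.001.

2.036

From the description: a = 1293, b = 629, c = 1660, d = 1644.
This is a case-control study: participants were sampled on outcome status, so risks in the source population cannot be estimated directly — relative risk is not valid here. The odds ratio is the appropriate measure.
OR = (a·d)/(b·c) = (1293 × 1644) / (629 × 1660) = 2125692 / 1044140 = 2.03583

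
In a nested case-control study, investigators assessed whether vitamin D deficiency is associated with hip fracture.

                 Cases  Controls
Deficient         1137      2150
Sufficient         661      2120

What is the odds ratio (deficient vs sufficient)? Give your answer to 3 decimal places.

Cells: a = 1137, b = 2150, c = 661, d = 2120.
OR = (a·d)/(b·c) = (1137 × 2120) / (2150 × 661) = 2410440 / 1421150 = 1.69612
The odds of hip fracture are about 1.70 times as high in the deficient group.

1.696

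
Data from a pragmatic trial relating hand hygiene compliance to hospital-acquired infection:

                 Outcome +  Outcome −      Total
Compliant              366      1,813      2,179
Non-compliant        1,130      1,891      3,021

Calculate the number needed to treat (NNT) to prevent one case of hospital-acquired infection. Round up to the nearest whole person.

Risk in treated group = 366/2179 = 0.16797; risk in control = 1130/3021 = 0.37405.
Absolute risk reduction = 0.37405 − 0.16797 = 0.20608
NNT = 1 / ARR = 1 / 0.20608 = 4.852 → round up → 5

5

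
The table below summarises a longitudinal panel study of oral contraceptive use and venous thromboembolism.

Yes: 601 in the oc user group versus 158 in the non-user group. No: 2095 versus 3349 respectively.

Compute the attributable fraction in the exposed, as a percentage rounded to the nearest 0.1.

From the description: a = 601, b = 2095, c = 158, d = 3349.
Risk in exposed = 601/2696 = 0.22292; risk in unexposed = 158/3507 = 0.04505.
RR = 0.22292/0.04505 = 4.94804
AR% = (RR − 1)/RR × 100 = (4.94804 − 1)/4.94804 × 100 = 79.7900%

79.8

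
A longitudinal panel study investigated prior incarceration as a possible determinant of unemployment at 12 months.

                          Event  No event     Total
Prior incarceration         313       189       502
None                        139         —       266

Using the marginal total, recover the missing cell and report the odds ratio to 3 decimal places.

1.513

The missing cell is in the unexposed row: 266 − 139 = 127.
So a = 313, b = 189, c = 139, d = 127.
OR = (a·d)/(b·c) = (313 × 127) / (189 × 139) = 39751 / 26271 = 1.51311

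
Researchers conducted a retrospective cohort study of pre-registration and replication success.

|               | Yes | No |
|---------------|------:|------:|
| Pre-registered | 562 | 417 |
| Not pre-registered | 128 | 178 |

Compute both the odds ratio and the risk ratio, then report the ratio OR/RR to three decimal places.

Cells: a = 562, b = 417, c = 128, d = 178.
OR = (562·178)/(417·128) = 100036/53376 = 1.87418
Risk in exposed = 562/979 = 0.57406; risk in unexposed = 128/306 = 0.41830; RR = 1.37235
OR/RR = 1.87418 / 1.37235 = 1.36567
The outcome is not rare, so the OR lies further from 1 than the RR.

1.366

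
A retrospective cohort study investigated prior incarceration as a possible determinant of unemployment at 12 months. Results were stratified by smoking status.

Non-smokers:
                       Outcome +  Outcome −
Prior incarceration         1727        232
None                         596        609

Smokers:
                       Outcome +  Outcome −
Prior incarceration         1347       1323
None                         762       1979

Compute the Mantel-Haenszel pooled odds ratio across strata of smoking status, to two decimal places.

3.59

OR_MH = Σ(aᵢdᵢ/nᵢ) / Σ(bᵢcᵢ/nᵢ), where nᵢ is the stratum total.
Stratum 1 (Non-smokers): n = 3164; a·d/n = 1727·609/3164 = 332.4093; b·c/n = 232·596/3164 = 43.7016
Stratum 2 (Smokers): n = 5411; a·d/n = 1347·1979/5411 = 492.6470; b·c/n = 1323·762/5411 = 186.3105
OR_MH = (332.4093 + 492.6470) / (43.7016 + 186.3105) = 825.0563 / 230.0121 = 3.58701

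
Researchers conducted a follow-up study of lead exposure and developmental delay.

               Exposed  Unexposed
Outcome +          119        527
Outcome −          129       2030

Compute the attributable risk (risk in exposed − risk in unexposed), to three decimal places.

Reading the table with exposure as columns: a = 119 (Exposed, case), b = 129 (Exposed, non-case), c = 527 (Unexposed, case), d = 2030.
Risk in exposed = 119/248 = 0.479839; risk in unexposed = 527/2557 = 0.206101.
Risk difference = 0.479839 − 0.206101 = 0.273738

0.274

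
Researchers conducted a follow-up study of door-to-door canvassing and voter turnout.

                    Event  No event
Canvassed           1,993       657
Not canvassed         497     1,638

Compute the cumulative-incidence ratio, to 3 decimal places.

Cells: a = 1993, b = 657, c = 497, d = 1638.
Risk in exposed = 1993/2650 = 0.75208; risk in unexposed = 497/2135 = 0.23279.
RR = 0.75208 / 0.23279 = 3.23075
The risk among the exposed is 3.23 times that among the unexposed.

3.231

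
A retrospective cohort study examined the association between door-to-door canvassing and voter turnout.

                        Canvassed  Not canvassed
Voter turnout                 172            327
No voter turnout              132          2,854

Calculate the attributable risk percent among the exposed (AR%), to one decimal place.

Reading the table with exposure as columns: a = 172 (Canvassed, case), b = 132 (Canvassed, non-case), c = 327 (Not canvassed, case), d = 2854.
Risk in exposed = 172/304 = 0.56579; risk in unexposed = 327/3181 = 0.10280.
RR = 0.56579/0.10280 = 5.50390
AR% = (RR − 1)/RR × 100 = (5.50390 − 1)/5.50390 × 100 = 81.8311%

81.8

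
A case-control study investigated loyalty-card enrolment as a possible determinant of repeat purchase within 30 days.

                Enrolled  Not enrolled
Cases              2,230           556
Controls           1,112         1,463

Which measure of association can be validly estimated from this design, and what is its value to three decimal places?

5.277

Reading the table with exposure as columns: a = 2230 (Enrolled, case), b = 1112 (Enrolled, non-case), c = 556 (Not enrolled, case), d = 1463.
This is a case-control study: participants were sampled on outcome status, so risks in the source population cannot be estimated directly — relative risk is not valid here. The odds ratio is the appropriate measure.
OR = (a·d)/(b·c) = (2230 × 1463) / (1112 × 556) = 3262490 / 618272 = 5.27679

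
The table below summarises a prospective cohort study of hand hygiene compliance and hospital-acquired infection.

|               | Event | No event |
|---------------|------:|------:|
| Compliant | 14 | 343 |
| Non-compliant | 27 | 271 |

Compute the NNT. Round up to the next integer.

20

Risk in treated group = 14/357 = 0.03922; risk in control = 27/298 = 0.09060.
Absolute risk reduction = 0.09060 − 0.03922 = 0.05139
NNT = 1 / ARR = 1 / 0.05139 = 19.460 → round up → 20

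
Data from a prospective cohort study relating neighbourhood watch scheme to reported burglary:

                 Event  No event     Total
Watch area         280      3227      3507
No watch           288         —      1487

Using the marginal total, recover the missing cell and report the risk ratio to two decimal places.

The missing cell is in the unexposed row: 1487 − 288 = 1199.
So a = 280, b = 3227, c = 288, d = 1199.
RR = [a/(a+b)] / [c/(c+d)] = (280/3507) / (288/1487) = 0.07984/0.19368 = 0.41223

0.41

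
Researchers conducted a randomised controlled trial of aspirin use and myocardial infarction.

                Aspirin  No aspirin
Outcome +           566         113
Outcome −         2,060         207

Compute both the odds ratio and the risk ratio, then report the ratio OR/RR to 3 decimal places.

Reading the table with exposure as columns: a = 566 (Aspirin, case), b = 2060 (Aspirin, non-case), c = 113 (No aspirin, case), d = 207.
OR = (566·207)/(2060·113) = 117162/232780 = 0.50332
Risk in exposed = 566/2626 = 0.21554; risk in unexposed = 113/320 = 0.35313; RR = 0.61037
OR/RR = 0.50332 / 0.61037 = 0.82461
The outcome is not rare, so the OR lies further from 1 than the RR.

0.825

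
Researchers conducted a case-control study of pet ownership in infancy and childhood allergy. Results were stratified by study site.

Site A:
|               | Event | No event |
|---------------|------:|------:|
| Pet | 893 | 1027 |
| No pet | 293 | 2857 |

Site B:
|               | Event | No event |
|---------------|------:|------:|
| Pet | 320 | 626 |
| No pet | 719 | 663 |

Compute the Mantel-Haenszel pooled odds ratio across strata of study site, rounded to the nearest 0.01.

OR_MH = Σ(aᵢdᵢ/nᵢ) / Σ(bᵢcᵢ/nᵢ), where nᵢ is the stratum total.
Stratum 1 (Site A): n = 5070; a·d/n = 893·2857/5070 = 503.2152; b·c/n = 1027·293/5070 = 59.3513
Stratum 2 (Site B): n = 2328; a·d/n = 320·663/2328 = 91.1340; b·c/n = 626·719/2328 = 193.3393
OR_MH = (503.2152 + 91.1340) / (59.3513 + 193.3393) = 594.3492 / 252.6906 = 2.35208

2.35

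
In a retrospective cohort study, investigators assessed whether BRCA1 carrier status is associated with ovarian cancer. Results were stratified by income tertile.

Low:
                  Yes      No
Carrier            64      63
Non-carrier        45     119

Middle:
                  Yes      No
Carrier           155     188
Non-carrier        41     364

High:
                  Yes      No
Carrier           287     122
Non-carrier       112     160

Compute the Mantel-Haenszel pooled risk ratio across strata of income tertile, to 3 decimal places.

2.220

RR_MH = Σ(aᵢ·n₀ᵢ/nᵢ) / Σ(cᵢ·n₁ᵢ/nᵢ), with n₁ᵢ = aᵢ+bᵢ (exposed), n₀ᵢ = cᵢ+dᵢ (unexposed), nᵢ = n₁ᵢ+n₀ᵢ.
Stratum 1 (Low): n₁ = 127, n₀ = 164, n = 291; a·n₀/n = 64·164/291 = 36.0687; c·n₁/n = 45·127/291 = 19.6392
Stratum 2 (Middle): n₁ = 343, n₀ = 405, n = 748; a·n₀/n = 155·405/748 = 83.9238; c·n₁/n = 41·343/748 = 18.8008
Stratum 3 (High): n₁ = 409, n₀ = 272, n = 681; a·n₀/n = 287·272/681 = 114.6314; c·n₁/n = 112·409/681 = 67.2658
RR_MH = (36.0687 + 83.9238 + 114.6314) / (19.6392 + 18.8008 + 67.2658) = 234.6239 / 105.7058 = 2.21959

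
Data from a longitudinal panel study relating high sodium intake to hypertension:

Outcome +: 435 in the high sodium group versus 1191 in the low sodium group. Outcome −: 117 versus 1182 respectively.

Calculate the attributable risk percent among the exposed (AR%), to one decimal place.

36.3

From the description: a = 435, b = 117, c = 1191, d = 1182.
Risk in exposed = 435/552 = 0.78804; risk in unexposed = 1191/2373 = 0.50190.
RR = 0.78804/0.50190 = 1.57013
AR% = (RR − 1)/RR × 100 = (1.57013 − 1)/1.57013 × 100 = 36.3111%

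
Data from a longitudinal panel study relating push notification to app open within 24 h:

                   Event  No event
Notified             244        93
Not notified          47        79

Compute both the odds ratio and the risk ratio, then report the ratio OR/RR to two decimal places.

Cells: a = 244, b = 93, c = 47, d = 79.
OR = (244·79)/(93·47) = 19276/4371 = 4.40997
Risk in exposed = 244/337 = 0.72404; risk in unexposed = 47/126 = 0.37302; RR = 1.94103
OR/RR = 4.40997 / 1.94103 = 2.27197
The outcome is not rare, so the OR lies further from 1 than the RR.

2.27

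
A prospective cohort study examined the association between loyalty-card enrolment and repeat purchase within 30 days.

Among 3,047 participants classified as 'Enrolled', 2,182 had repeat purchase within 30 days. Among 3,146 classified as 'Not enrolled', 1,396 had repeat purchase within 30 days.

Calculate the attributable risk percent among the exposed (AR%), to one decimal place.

From the description: a = 2182, b = 865, c = 1396, d = 1750.
Risk in exposed = 2182/3047 = 0.71611; risk in unexposed = 1396/3146 = 0.44374.
RR = 0.71611/0.44374 = 1.61382
AR% = (RR − 1)/RR × 100 = (1.61382 − 1)/1.61382 × 100 = 38.0353%

38.0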